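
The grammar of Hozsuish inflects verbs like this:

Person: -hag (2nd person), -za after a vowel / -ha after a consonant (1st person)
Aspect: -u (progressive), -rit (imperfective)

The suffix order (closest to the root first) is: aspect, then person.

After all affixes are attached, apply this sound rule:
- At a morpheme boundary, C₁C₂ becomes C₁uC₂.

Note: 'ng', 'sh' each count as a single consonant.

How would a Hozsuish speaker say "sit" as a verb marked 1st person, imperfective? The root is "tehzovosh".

tehzovoshurituha

Attach aspect imperfective -rit → tehzovoshrit.
Attach person 1st person -ha (after consonant 't') → tehzovoshritha.
Apply epenthesis: tehzovoshritha → tehzovoshurituha.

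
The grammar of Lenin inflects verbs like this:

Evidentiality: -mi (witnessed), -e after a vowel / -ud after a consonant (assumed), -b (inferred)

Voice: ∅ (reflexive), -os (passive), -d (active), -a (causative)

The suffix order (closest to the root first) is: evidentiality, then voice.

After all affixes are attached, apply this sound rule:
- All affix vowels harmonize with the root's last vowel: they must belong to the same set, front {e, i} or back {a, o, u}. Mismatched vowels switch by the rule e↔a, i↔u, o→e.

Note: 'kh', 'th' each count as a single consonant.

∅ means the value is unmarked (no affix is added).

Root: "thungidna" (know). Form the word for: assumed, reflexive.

Attach evidentiality assumed -e (after vowel 'a') → thungidnae.
voice = reflexive: zero marking, form stays thungidnae.
Apply vowel harmony: thungidnae → thungidnaa.

thungidnaa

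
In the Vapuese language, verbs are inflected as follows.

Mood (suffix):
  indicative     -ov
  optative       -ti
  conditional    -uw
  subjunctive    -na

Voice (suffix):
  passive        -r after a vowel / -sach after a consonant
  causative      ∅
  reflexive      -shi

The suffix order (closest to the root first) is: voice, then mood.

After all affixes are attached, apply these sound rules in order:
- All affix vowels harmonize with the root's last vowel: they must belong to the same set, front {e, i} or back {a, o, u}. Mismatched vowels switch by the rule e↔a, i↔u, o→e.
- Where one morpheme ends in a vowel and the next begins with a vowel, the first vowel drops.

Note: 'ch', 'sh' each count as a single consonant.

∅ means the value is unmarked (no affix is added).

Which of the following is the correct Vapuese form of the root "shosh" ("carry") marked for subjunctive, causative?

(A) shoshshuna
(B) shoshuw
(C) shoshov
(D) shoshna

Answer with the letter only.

D

voice = causative: zero marking, form stays shosh.
Attach mood subjunctive -na → shoshna.
Vowel harmony: no change.
Vowel deletion: no change.
So the correct form is shoshna, option (D).
(B) shoshuw is wrong: it uses conditional instead of subjunctive for mood.
(A) shoshshuna is wrong: it uses reflexive instead of causative for voice.
(C) shoshov is wrong: it uses indicative instead of subjunctive for mood.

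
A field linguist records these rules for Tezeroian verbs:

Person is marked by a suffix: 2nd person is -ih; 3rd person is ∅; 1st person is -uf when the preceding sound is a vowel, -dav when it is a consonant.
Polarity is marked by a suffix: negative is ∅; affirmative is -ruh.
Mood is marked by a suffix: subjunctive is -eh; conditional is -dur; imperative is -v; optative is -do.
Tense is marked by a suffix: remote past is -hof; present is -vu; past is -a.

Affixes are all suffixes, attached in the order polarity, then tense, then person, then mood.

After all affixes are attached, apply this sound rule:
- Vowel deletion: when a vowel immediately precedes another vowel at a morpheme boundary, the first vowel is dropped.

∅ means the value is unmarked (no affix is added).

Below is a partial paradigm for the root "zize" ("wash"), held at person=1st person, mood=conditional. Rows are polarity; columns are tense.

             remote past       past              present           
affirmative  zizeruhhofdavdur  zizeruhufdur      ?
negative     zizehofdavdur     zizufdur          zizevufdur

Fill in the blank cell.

Attach polarity affirmative -ruh → zizeruh.
Attach tense present -vu → zizeruhvu.
Attach person 1st person -uf (after vowel 'u') → zizeruhvuuf.
Attach mood conditional -dur → zizeruhvuufdur.
Apply vowel deletion: zizeruhvuufdur → zizeruhvufdur.

zizeruhvufdur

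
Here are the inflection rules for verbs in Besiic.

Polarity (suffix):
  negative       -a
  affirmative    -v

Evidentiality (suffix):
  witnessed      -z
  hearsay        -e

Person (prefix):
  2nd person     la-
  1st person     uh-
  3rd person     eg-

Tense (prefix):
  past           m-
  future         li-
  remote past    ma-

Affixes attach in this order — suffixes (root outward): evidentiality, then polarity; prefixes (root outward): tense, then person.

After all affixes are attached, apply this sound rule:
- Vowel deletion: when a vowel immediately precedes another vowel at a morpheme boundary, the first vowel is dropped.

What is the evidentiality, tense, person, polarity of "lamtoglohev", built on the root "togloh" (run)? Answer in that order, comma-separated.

hearsay, past, 2nd person, affirmative

Segment: la-m-togloh-e-v.
evidentiality: -e → hearsay.
tense: m- → past.
person: la- → 2nd person.
polarity: -v → affirmative.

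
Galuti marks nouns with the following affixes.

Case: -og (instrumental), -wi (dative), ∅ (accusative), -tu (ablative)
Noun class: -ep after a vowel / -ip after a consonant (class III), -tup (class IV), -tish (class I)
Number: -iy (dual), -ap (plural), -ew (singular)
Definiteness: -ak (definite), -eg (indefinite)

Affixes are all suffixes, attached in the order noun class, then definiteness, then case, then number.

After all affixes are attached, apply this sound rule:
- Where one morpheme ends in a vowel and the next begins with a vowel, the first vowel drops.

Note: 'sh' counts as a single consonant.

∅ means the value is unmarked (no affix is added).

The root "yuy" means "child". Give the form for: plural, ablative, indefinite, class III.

Attach noun class class III -ip (after consonant 'y') → yuyip.
Attach definiteness indefinite -eg → yuyipeg.
Attach case ablative -tu → yuyipegtu.
Attach number plural -ap → yuyipegtuap.
Apply vowel deletion: yuyipegtuap → yuyipegtap.

yuyipegtap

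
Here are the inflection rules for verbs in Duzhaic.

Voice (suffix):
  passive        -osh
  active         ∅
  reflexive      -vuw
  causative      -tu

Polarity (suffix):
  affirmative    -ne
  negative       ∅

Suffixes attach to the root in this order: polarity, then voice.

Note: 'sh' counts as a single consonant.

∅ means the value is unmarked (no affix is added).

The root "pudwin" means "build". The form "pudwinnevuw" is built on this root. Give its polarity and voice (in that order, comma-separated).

Segment: pudwin-ne-vuw.
polarity: -ne → affirmative.
voice: -vuw → reflexive.

affirmative, reflexive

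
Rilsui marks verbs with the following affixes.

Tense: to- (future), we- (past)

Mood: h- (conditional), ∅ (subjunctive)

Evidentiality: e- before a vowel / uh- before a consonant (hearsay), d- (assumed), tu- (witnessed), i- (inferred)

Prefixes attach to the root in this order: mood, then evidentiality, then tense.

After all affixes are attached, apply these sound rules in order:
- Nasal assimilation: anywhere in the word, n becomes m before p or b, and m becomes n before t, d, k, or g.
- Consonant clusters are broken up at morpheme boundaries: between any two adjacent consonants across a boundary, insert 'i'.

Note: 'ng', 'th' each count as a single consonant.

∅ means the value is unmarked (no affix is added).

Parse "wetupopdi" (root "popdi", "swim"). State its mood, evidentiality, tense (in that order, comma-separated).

subjunctive, witnessed, past

Segment: we-tu-popdi.
mood: ∅ → subjunctive.
evidentiality: tu- → witnessed.
tense: we- → past.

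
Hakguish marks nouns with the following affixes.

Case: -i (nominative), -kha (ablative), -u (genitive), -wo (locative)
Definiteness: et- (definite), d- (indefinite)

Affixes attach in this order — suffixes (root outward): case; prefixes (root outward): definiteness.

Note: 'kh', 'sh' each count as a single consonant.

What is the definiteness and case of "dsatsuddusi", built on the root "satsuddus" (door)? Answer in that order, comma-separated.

indefinite, nominative

Segment: d-satsuddus-i.
definiteness: d- → indefinite.
case: -i → nominative.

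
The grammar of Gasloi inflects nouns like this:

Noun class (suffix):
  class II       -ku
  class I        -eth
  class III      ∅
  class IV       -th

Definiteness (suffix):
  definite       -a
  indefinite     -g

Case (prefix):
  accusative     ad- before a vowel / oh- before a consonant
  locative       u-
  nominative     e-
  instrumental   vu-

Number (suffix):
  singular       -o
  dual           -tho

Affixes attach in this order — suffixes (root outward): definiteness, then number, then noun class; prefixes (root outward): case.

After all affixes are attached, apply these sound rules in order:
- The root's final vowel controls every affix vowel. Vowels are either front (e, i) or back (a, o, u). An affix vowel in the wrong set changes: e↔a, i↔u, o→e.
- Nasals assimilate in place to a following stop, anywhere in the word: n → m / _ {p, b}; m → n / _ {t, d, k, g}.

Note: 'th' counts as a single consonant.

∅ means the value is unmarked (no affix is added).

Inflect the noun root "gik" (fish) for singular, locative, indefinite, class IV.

Attach definiteness indefinite -g → gikg.
Attach case locative u- → ugikg.
Attach number singular -o → ugikgo.
Attach noun class class IV -th → ugikgoth.
Apply vowel harmony: ugikgoth → igikgeth.
Nasal assimilation: no change.

igikgeth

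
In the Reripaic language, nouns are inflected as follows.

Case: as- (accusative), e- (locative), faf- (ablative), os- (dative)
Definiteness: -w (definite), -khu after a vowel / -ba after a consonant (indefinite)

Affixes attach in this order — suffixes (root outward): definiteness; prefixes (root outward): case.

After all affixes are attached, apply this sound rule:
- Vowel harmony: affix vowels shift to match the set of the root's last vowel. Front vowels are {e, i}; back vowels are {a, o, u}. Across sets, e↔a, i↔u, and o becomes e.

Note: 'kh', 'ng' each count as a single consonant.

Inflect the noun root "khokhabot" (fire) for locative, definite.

akhokhabotw

Attach definiteness definite -w → khokhabotw.
Attach case locative e- → ekhokhabotw.
Apply vowel harmony: ekhokhabotw → akhokhabotw.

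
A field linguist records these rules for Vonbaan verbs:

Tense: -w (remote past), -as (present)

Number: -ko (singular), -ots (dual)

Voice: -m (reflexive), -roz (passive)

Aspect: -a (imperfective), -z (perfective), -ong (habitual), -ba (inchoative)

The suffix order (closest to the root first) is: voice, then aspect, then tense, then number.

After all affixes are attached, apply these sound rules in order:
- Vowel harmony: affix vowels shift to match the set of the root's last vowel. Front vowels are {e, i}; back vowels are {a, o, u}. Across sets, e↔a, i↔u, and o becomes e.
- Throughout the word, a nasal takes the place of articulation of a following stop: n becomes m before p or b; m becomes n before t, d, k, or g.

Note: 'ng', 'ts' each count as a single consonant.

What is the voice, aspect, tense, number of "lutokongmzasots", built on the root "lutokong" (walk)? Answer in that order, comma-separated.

reflexive, perfective, present, dual

Segment: lutokong-m-z-as-ots.
voice: -m → reflexive.
aspect: -z → perfective.
tense: -as → present.
number: -ots → dual.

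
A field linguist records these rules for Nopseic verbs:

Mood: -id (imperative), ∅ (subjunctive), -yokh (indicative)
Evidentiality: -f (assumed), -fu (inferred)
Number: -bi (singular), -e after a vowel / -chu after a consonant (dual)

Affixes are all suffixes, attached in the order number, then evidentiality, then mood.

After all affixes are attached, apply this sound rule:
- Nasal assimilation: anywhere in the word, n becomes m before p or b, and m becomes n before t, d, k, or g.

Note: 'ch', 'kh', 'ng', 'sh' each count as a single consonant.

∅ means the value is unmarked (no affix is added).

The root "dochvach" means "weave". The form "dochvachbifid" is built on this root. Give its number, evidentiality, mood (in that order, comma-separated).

singular, assumed, imperative

Segment: dochvach-bi-f-id.
number: -bi → singular.
evidentiality: -f → assumed.
mood: -id → imperative.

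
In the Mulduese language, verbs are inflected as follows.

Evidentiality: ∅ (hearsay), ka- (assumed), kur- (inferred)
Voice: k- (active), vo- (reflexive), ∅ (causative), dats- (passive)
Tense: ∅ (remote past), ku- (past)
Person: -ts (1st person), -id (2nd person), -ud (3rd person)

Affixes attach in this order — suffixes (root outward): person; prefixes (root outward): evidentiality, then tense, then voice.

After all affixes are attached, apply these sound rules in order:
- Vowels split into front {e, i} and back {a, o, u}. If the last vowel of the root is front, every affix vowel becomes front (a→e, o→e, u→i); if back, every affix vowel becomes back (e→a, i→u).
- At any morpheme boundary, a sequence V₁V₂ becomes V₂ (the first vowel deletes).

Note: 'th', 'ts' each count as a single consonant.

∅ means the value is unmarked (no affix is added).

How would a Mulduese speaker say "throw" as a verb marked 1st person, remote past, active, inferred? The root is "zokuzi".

Attach evidentiality inferred kur- → kurzokuzi.
tense = remote past: zero marking, form stays kurzokuzi.
Attach voice active k- → kkurzokuzi.
Attach person 1st person -ts → kkurzokuzits.
Apply vowel harmony: kkurzokuzits → kkirzokuzits.
Vowel deletion: no change.

kkirzokuzits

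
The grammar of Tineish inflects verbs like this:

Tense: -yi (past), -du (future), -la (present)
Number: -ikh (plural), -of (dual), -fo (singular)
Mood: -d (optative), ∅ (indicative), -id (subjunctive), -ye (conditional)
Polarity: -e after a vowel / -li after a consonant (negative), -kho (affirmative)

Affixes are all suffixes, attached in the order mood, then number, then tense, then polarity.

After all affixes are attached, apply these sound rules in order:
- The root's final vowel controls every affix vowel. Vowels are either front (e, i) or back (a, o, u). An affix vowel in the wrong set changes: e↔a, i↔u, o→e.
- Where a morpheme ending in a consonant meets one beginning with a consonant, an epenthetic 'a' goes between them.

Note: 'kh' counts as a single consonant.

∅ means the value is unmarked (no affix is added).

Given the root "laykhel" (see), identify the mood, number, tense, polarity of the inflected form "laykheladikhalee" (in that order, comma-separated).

Segment: laykhel-d-ikh-la-e.
mood: -d → optative.
number: -ikh → plural.
tense: -la → present.
polarity: -e/li → negative.

optative, plural, present, negative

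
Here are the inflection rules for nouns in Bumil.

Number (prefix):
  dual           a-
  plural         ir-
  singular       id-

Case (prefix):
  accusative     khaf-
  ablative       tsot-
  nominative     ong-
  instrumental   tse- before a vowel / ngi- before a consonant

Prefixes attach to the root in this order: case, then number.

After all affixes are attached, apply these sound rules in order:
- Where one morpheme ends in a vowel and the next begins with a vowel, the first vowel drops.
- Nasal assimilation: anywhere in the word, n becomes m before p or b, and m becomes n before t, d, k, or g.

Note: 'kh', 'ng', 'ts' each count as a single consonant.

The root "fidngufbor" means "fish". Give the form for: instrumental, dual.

Attach case instrumental ngi- (before consonant 'f') → ngifidngufbor.
Attach number dual a- → angifidngufbor.
Vowel deletion: no change.
Nasal assimilation: no change.

angifidngufbor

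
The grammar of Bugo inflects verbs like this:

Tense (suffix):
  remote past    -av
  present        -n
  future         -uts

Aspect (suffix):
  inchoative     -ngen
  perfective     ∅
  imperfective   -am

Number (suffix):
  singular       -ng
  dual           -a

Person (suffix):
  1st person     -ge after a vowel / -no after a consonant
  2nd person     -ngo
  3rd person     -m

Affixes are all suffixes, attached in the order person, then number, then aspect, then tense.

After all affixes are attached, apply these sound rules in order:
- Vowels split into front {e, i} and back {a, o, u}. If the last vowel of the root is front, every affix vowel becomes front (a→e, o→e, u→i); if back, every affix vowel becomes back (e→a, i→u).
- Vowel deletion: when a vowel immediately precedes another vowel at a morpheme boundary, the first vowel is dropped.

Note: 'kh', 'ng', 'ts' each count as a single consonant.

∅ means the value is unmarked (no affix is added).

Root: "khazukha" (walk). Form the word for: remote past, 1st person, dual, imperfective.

Attach person 1st person -ge (after vowel 'a') → khazukhage.
Attach number dual -a → khazukhagea.
Attach aspect imperfective -am → khazukhageaam.
Attach tense remote past -av → khazukhageaamav.
Apply vowel harmony: khazukhageaamav → khazukhagaaamav.
Apply vowel deletion: khazukhagaaamav → khazukhagamav.

khazukhagamav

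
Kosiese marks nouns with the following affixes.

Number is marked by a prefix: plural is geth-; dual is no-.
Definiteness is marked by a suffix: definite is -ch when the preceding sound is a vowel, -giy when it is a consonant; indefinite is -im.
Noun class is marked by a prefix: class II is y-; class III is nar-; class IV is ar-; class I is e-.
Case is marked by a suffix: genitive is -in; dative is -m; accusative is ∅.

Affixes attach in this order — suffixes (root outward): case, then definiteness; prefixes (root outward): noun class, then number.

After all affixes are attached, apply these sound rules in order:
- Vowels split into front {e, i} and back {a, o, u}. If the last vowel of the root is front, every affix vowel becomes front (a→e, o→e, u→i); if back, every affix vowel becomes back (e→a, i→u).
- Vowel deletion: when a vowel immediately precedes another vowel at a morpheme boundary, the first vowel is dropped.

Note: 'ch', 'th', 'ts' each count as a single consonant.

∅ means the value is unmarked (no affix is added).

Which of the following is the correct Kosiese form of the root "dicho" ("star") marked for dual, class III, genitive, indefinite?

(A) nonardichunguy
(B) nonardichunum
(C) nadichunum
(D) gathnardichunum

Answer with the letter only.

Attach case genitive -in → dichoin.
Attach noun class class III nar- → nardichoin.
Attach definiteness indefinite -im → nardichoinim.
Attach number dual no- → nonardichoinim.
Apply vowel harmony: nonardichoinim → nonardichounum.
Apply vowel deletion: nonardichounum → nonardichunum.
So the correct form is nonardichunum, option (B).
(D) gathnardichunum is wrong: it uses plural instead of dual for number.
(C) nadichunum is wrong: it uses class I instead of class III for noun class.
(A) nonardichunguy is wrong: it uses definite instead of indefinite for definiteness.

B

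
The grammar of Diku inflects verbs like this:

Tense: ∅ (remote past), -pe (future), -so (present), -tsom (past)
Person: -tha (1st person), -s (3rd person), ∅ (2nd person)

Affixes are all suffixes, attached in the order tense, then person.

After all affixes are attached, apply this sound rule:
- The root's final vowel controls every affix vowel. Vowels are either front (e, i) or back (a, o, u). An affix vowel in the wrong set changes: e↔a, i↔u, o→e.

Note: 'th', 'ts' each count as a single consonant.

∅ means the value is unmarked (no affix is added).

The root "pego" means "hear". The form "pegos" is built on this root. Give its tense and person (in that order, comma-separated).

remote past, 3rd person

Segment: pego-s.
tense: ∅ → remote past.
person: -s → 3rd person.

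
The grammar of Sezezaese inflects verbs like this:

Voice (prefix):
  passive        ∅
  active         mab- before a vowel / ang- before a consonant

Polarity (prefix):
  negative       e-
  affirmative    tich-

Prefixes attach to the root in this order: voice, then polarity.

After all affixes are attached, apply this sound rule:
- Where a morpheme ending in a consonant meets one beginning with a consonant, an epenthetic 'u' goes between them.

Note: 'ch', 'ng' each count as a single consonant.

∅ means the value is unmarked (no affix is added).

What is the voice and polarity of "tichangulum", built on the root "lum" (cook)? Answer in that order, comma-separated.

active, affirmative

Segment: tich-ang-lum.
voice: mab/ang- → active.
polarity: tich- → affirmative.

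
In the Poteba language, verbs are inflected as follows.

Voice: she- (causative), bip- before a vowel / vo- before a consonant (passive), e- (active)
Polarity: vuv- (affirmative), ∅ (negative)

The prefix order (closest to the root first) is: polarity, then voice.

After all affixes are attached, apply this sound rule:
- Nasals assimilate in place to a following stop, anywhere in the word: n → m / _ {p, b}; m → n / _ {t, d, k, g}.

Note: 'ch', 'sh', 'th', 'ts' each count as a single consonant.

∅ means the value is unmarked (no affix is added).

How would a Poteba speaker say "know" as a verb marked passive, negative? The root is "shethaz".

polarity = negative: zero marking, form stays shethaz.
Attach voice passive vo- (before consonant 'sh') → voshethaz.
Nasal assimilation: no change.

voshethaz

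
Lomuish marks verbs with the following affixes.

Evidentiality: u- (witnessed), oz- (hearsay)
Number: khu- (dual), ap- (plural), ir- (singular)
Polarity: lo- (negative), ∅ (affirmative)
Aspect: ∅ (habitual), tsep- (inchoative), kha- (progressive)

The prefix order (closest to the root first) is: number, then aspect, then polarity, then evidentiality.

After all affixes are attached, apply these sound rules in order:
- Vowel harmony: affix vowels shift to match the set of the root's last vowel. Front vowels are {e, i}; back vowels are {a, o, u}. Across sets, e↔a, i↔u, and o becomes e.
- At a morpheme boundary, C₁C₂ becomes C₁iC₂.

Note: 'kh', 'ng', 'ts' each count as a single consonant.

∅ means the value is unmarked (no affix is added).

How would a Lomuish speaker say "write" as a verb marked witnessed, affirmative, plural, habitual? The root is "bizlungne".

Attach number plural ap- → apbizlungne.
aspect = habitual: zero marking, form stays apbizlungne.
polarity = affirmative: zero marking, form stays apbizlungne.
Attach evidentiality witnessed u- → uapbizlungne.
Apply vowel harmony: uapbizlungne → iepbizlungne.
Apply epenthesis: iepbizlungne → iepibizlungne.

iepibizlungne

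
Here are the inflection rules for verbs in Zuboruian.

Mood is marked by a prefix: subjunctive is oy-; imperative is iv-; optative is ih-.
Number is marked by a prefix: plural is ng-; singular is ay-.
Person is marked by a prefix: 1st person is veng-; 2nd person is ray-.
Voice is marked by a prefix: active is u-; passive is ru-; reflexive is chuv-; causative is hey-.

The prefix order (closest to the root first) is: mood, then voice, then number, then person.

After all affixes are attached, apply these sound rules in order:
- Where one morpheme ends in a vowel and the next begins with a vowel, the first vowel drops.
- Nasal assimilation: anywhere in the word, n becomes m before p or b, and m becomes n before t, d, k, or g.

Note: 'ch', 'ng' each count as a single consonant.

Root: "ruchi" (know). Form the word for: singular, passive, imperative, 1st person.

Attach mood imperative iv- → ivruchi.
Attach voice passive ru- → ruivruchi.
Attach number singular ay- → ayruivruchi.
Attach person 1st person veng- → vengayruivruchi.
Apply vowel deletion: vengayruivruchi → vengayrivruchi.
Nasal assimilation: no change.

vengayrivruchi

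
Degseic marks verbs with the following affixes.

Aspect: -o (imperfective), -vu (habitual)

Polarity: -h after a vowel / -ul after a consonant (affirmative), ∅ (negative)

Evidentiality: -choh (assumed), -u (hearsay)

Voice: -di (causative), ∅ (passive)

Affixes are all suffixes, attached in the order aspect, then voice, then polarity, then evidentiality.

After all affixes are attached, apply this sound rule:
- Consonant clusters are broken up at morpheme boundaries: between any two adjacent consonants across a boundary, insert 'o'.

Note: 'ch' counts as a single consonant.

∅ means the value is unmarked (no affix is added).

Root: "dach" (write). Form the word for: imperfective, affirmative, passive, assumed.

dachohochoh

Attach aspect imperfective -o → dacho.
voice = passive: zero marking, form stays dacho.
Attach polarity affirmative -h (after vowel 'o') → dachoh.
Attach evidentiality assumed -choh → dachohchoh.
Apply epenthesis: dachohchoh → dachohochoh.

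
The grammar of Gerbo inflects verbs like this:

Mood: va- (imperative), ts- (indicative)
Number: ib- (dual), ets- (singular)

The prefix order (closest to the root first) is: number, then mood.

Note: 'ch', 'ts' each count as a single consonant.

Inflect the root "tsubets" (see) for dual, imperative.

vaibtsubets

Attach number dual ib- → ibtsubets.
Attach mood imperative va- → vaibtsubets.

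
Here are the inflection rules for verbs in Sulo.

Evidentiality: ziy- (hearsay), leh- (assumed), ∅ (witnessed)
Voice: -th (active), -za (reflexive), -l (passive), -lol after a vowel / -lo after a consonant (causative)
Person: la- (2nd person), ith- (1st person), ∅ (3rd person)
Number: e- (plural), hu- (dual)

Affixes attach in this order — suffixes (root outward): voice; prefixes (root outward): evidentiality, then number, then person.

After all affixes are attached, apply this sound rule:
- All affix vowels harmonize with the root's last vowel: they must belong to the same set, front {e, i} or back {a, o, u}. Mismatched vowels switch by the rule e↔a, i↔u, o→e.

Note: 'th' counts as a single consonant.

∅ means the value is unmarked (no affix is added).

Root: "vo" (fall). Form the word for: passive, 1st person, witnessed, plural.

uthavol

Attach voice passive -l → vol.
evidentiality = witnessed: zero marking, form stays vol.
Attach number plural e- → evol.
Attach person 1st person ith- → ithevol.
Apply vowel harmony: ithevol → uthavol.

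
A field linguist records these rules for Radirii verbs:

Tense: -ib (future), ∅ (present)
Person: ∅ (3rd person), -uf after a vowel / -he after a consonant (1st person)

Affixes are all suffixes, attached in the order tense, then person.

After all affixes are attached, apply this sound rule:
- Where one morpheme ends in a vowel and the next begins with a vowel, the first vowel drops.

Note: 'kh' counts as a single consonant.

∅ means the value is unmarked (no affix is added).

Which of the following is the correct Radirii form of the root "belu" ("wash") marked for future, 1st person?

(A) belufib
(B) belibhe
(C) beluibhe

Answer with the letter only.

B

Attach tense future -ib → beluib.
Attach person 1st person -he (after consonant 'b') → beluibhe.
Apply vowel deletion: beluibhe → belibhe.
So the correct form is belibhe, option (B).
(C) beluibhe is wrong: it fails to apply the sound rule(s).
(A) belufib is wrong: it has the affixes in the wrong order.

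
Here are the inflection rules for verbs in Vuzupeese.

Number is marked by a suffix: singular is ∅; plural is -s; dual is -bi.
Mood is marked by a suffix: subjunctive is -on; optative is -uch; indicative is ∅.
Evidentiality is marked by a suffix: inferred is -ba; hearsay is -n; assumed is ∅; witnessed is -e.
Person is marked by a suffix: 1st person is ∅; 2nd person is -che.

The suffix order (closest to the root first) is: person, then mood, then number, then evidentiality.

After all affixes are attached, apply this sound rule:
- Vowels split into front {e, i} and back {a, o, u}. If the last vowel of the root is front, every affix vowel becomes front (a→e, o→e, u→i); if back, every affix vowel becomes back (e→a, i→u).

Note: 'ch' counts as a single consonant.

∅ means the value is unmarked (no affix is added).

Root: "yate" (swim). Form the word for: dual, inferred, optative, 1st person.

yateichbibe

person = 1st person: zero marking, form stays yate.
Attach mood optative -uch → yateuch.
Attach number dual -bi → yateuchbi.
Attach evidentiality inferred -ba → yateuchbiba.
Apply vowel harmony: yateuchbiba → yateichbibe.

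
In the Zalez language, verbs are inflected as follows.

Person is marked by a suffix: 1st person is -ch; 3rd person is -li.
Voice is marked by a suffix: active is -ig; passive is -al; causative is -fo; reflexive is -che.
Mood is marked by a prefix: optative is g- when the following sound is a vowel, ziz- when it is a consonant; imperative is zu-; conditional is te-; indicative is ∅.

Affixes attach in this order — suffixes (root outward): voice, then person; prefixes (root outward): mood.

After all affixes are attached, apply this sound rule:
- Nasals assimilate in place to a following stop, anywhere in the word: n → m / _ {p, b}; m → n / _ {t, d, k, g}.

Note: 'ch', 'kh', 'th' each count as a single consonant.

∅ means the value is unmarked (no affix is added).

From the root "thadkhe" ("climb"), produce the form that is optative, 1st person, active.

zizthadkheigch

Attach voice active -ig → thadkheig.
Attach person 1st person -ch → thadkheigch.
Attach mood optative ziz- (before consonant 'th') → zizthadkheigch.
Nasal assimilation: no change.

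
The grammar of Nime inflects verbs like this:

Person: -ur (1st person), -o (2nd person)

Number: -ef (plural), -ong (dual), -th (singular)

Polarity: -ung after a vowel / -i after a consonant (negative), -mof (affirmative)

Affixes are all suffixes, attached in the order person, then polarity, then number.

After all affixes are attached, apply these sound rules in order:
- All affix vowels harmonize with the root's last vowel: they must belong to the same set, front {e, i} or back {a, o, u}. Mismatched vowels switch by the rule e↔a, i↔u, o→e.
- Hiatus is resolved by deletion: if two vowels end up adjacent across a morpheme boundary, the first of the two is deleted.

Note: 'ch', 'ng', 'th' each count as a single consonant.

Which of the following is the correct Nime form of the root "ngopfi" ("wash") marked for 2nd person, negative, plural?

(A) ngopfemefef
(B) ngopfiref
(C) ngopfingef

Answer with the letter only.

C

Attach person 2nd person -o → ngopfio.
Attach polarity negative -ung (after vowel 'o') → ngopfioung.
Attach number plural -ef → ngopfioungef.
Apply vowel harmony: ngopfioungef → ngopfieingef.
Apply vowel deletion: ngopfieingef → ngopfingef.
So the correct form is ngopfingef, option (C).
(A) ngopfemefef is wrong: it uses affirmative instead of negative for polarity.
(B) ngopfiref is wrong: it uses 1st person instead of 2nd person for person.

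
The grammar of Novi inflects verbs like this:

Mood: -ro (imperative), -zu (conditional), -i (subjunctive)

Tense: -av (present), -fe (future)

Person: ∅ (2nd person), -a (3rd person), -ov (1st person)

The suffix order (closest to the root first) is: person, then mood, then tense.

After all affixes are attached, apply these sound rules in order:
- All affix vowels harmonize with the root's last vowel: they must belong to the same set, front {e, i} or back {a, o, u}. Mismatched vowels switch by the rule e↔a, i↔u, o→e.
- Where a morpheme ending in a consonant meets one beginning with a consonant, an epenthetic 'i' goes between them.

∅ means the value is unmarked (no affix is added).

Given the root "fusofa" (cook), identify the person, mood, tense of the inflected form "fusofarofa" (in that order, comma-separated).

2nd person, imperative, future

Segment: fusofa-ro-fe.
person: ∅ → 2nd person.
mood: -ro → imperative.
tense: -fe → future.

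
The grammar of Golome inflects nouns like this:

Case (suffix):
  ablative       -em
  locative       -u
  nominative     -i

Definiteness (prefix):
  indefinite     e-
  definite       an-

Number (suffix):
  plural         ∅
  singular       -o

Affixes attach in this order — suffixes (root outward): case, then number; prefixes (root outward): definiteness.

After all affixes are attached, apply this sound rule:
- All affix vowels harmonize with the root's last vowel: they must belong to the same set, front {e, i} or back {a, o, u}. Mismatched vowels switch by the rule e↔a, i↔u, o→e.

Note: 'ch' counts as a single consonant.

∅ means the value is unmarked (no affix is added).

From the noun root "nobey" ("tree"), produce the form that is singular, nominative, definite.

ennobeyie

Attach definiteness definite an- → annobey.
Attach case nominative -i → annobeyi.
Attach number singular -o → annobeyio.
Apply vowel harmony: annobeyio → ennobeyie.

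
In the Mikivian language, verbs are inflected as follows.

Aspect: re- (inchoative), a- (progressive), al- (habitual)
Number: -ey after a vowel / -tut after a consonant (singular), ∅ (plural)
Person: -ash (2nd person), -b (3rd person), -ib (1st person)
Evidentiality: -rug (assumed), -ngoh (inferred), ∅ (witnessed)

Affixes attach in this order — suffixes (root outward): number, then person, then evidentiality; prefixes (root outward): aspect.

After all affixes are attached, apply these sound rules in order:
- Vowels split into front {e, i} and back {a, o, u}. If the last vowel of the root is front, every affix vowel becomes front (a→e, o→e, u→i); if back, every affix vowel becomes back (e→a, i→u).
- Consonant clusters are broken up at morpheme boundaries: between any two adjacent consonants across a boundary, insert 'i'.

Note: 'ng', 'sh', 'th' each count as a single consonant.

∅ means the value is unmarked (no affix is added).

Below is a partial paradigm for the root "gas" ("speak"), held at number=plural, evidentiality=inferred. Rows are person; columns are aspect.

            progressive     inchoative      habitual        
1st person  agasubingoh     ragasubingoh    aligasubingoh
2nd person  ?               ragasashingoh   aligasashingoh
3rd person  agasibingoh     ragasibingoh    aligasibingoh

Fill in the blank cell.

agasashingoh

number = plural: zero marking, form stays gas.
Attach aspect progressive a- → agas.
Attach person 2nd person -ash → agasash.
Attach evidentiality inferred -ngoh → agasashngoh.
Vowel harmony: no change.
Apply epenthesis: agasashngoh → agasashingoh.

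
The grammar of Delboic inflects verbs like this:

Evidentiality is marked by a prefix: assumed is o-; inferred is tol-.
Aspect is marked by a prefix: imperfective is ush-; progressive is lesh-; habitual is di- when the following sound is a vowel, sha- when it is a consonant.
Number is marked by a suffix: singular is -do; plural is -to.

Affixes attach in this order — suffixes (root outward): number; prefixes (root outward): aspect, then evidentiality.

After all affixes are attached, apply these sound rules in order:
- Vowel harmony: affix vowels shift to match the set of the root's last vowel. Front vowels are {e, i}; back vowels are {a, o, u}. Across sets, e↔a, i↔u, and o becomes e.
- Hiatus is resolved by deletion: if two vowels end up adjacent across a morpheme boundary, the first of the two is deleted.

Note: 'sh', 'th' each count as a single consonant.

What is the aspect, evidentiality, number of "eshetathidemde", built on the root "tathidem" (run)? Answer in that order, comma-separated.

Segment: o-sha-tathidem-do.
aspect: di/sha- → habitual.
evidentiality: o- → assumed.
number: -do → singular.

habitual, assumed, singular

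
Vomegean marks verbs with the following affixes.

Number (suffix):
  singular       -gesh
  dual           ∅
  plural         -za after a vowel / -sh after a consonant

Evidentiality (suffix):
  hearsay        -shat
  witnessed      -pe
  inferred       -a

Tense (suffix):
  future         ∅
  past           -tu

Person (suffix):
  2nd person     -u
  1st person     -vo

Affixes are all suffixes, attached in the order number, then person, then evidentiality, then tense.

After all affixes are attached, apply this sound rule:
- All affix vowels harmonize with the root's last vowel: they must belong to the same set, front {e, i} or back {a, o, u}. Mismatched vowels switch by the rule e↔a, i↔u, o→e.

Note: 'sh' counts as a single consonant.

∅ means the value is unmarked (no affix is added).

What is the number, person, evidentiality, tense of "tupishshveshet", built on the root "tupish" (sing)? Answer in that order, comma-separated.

plural, 1st person, hearsay, future

Segment: tupish-sh-vo-shat.
number: -za/sh → plural.
person: -vo → 1st person.
evidentiality: -shat → hearsay.
tense: ∅ → future.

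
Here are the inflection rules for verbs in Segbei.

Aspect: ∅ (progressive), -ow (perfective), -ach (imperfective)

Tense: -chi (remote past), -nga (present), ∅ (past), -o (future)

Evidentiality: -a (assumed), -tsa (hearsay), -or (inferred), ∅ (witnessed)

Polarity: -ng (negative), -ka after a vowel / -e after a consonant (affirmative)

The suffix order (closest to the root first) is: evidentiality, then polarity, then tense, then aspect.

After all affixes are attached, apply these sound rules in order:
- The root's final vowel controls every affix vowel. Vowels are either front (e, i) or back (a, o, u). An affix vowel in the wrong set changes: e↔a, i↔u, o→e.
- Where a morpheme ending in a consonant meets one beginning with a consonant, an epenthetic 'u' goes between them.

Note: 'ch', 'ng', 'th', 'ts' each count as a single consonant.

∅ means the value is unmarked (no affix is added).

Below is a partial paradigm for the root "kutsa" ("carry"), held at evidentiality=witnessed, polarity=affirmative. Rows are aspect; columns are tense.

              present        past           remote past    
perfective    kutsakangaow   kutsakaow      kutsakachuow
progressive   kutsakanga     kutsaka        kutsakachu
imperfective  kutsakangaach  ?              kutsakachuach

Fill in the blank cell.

evidentiality = witnessed: zero marking, form stays kutsa.
Attach polarity affirmative -ka (after vowel 'a') → kutsaka.
tense = past: zero marking, form stays kutsaka.
Attach aspect imperfective -ach → kutsakaach.
Vowel harmony: no change.
Epenthesis: no change.

kutsakaach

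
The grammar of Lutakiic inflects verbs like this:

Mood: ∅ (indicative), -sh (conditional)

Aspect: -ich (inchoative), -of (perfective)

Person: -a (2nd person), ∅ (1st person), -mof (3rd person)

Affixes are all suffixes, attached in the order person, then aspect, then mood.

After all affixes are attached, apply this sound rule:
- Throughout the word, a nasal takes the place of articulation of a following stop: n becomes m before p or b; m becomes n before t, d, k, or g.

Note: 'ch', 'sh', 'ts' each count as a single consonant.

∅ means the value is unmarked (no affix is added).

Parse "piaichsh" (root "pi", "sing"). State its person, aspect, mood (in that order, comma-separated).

2nd person, inchoative, conditional

Segment: pi-a-ich-sh.
person: -a → 2nd person.
aspect: -ich → inchoative.
mood: -sh → conditional.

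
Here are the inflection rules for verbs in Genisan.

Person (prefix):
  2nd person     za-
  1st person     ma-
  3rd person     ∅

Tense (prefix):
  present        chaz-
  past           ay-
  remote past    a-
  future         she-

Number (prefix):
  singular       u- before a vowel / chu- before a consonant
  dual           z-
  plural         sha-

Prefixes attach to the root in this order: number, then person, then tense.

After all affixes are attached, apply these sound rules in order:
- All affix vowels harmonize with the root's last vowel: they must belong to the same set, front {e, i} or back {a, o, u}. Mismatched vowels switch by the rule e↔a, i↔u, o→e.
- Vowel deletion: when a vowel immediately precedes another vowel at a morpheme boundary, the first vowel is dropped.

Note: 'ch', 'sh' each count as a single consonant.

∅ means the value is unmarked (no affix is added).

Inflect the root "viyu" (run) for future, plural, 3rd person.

Attach number plural sha- → shaviyu.
person = 3rd person: zero marking, form stays shaviyu.
Attach tense future she- → sheshaviyu.
Apply vowel harmony: sheshaviyu → shashaviyu.
Vowel deletion: no change.

shashaviyu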